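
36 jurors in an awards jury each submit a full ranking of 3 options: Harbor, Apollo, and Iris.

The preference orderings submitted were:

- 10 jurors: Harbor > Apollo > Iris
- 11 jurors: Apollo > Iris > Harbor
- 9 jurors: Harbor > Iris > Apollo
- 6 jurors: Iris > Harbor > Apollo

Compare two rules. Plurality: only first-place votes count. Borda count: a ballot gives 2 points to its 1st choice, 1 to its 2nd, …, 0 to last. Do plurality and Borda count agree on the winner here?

Yes

Plurality first-place counts: Harbor 19, Apollo 11, Iris 6 → Harbor.
Borda totals: Harbor 44, Apollo 32, Iris 32 → Harbor.
The two rules agree on Harbor.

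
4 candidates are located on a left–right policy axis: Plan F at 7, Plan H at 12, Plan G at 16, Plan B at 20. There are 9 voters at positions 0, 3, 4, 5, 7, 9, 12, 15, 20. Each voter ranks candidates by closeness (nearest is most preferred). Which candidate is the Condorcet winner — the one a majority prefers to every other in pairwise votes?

With single-peaked preferences on a line, the Condorcet winner is the candidate closest to the median voter.
The median voter (position 7) is closest to Plan F at 7.
Check: Plan F vs Plan H — voters closer to Plan F: 6 of 9.

Plan F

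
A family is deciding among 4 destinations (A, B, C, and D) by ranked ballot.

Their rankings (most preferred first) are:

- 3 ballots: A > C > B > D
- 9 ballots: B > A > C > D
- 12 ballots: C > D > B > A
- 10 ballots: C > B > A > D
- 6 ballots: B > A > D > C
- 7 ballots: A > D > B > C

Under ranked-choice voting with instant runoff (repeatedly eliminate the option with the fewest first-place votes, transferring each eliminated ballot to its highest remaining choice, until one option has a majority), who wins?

C

Round 1: C 22, B 15, A 10, D 0. D has the fewest and is eliminated.
Round 2: C 22, B 15, A 10. A has the fewest and is eliminated.
Round 3: C 25, B 22. C has a majority.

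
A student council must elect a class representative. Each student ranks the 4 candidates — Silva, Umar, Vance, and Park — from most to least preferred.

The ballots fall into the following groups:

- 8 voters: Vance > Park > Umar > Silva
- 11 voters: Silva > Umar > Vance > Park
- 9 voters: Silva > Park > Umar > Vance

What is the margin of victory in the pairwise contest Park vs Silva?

Ballots ranking Park above Silva: 8.
Ballots ranking Silva above Park: 11+9 = 20.
Silva wins 20–8, a margin of 12.

12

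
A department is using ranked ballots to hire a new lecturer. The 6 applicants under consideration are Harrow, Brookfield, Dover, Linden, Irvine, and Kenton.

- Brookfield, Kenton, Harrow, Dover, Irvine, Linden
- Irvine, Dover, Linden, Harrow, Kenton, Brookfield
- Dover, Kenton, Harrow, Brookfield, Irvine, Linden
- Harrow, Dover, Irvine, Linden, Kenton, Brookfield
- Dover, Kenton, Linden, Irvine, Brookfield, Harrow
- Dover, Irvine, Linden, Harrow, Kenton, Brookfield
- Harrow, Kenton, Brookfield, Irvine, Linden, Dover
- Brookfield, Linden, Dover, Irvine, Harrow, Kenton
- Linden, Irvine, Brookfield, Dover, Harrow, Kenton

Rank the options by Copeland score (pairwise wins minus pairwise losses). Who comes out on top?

Dover

Pairwise results:
  Harrow vs Brookfield: Harrow wins 5–4.
  Harrow vs Dover: Dover wins 6–3.
  Harrow vs Linden: Linden wins 5–4.
  Harrow vs Irvine: Irvine wins 5–4.
  Harrow vs Kenton: Harrow wins 6–3.
  Brookfield vs Dover: Dover wins 5–4.
  Brookfield vs Linden: Linden wins 5–4.
  Brookfield vs Irvine: Irvine wins 5–4.
  Brookfield vs Kenton: Kenton wins 6–3.
  Dover vs Linden: Dover wins 6–3.
  Dover vs Irvine: Dover wins 6–3.
  Dover vs Kenton: Dover wins 7–2.
  Linden vs Irvine: Irvine wins 6–3.
  Linden vs Kenton: Linden wins 5–4.
  Irvine vs Kenton: Irvine wins 5–4.
Copeland scores (wins − losses):
  Harrow: 2 − 3 = -1
  Brookfield: 0 − 5 = -5
  Dover: 5 − 0 = 5
  Linden: 3 − 2 = 1
  Irvine: 4 − 1 = 3
  Kenton: 1 − 4 = -3
Dover has the best Copeland score.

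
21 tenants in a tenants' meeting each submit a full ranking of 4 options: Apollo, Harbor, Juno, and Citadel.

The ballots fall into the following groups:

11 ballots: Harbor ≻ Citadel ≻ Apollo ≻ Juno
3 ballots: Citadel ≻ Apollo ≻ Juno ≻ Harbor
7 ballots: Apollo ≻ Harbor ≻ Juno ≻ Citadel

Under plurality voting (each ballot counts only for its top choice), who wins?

Harbor

First-place vote totals:
  Apollo: 7
  Harbor: 11
  Juno: 0
  Citadel: 3
Harbor has the most first-place votes.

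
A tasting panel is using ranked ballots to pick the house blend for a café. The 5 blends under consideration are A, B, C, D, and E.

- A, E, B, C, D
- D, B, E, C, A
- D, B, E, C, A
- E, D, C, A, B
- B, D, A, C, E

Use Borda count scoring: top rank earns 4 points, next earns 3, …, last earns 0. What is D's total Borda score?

Borda scores:
  A: 4 + 0 + 0 + 1 + 2 = 7
  B: 2 + 3 + 3 + 0 + 4 = 12
  C: 1 + 1 + 1 + 2 + 1 = 6
  D: 0 + 4 + 4 + 3 + 3 = 14
  E: 3 + 2 + 2 + 4 + 0 = 11

14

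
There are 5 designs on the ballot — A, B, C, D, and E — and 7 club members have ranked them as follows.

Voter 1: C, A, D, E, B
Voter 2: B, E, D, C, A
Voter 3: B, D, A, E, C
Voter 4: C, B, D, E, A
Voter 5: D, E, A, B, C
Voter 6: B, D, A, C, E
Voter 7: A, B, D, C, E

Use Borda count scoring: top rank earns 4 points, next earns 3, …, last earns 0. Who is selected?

Borda scores:
  A: 3 + 0 + 2 + 0 + 2 + 2 + 4 = 13
  B: 0 + 4 + 4 + 3 + 1 + 4 + 3 = 19
  C: 4 + 1 + 0 + 4 + 0 + 1 + 1 = 11
  D: 2 + 2 + 3 + 2 + 4 + 3 + 2 = 18
  E: 1 + 3 + 1 + 1 + 3 + 0 + 0 = 9
B has the highest total.

B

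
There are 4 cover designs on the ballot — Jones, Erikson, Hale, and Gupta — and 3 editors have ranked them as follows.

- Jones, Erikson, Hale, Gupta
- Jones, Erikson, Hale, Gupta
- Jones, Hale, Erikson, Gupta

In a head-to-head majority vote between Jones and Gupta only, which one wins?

Jones

Ballots ranking Jones above Gupta: 3.
Ballots ranking Gupta above Jones: 0.
Jones wins the head-to-head, 3–0.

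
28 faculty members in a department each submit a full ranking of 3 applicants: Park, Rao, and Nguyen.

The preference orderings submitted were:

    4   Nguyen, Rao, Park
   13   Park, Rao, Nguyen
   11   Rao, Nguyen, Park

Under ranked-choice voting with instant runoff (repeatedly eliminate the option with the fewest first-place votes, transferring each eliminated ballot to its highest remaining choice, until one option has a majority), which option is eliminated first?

Round 1: Park 13, Rao 11, Nguyen 4. Nguyen has the fewest and is eliminated.
Round 2: Rao 15, Park 13. Rao has a majority.

Nguyen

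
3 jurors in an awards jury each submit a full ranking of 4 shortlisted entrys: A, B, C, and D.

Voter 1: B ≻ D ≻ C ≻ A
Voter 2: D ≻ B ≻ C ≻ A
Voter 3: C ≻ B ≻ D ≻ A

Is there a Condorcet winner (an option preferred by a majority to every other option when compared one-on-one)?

Head-to-head results (3 voters total):
A vs B: B wins 3–0.
A vs C: C wins 3–0.
A vs D: D wins 3–0.
B vs C: B wins 2–1.
B vs D: B wins 2–1.
C vs D: D wins 2–1.
B beats each rival — A (3–0), C (2–1), D (2–1) — so B is the Condorcet winner.

Yes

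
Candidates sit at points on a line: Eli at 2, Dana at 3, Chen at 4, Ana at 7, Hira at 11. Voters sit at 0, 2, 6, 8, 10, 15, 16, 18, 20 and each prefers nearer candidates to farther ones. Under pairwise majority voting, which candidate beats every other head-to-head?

Hira

With single-peaked preferences on a line, the Condorcet winner is the candidate closest to the median voter.
The median voter (position 10) is closest to Hira at 11.
Check: Hira vs Chen — voters closer to Hira: 6 of 9.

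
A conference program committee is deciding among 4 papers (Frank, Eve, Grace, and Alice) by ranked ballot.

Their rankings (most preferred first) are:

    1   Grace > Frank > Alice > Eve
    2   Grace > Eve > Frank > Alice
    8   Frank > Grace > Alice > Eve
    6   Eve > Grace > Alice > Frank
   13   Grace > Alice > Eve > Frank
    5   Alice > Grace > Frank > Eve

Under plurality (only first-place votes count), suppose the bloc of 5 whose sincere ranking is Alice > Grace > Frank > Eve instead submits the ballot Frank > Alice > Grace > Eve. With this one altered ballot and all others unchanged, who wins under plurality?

First-place totals with the altered ballot: Frank 13, Eve 6, Grace 16, Alice 0.
The winner is unchanged: still Grace.

Grace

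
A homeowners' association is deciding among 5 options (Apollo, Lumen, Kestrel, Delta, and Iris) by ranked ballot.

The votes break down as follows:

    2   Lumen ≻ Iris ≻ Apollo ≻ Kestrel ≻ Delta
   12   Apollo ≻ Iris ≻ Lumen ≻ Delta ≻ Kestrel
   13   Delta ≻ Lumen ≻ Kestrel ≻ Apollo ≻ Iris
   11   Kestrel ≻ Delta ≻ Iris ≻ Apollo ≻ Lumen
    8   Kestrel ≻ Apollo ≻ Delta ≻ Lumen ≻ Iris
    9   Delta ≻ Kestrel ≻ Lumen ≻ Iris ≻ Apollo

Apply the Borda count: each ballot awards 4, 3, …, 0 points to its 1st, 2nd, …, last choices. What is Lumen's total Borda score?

Borda scores:
  Apollo: 2·2 + 12·4 + 13·1 + 11·1 + 8·3 + 9·0 = 100
  Lumen: 2·4 + 12·2 + 13·3 + 11·0 + 8·1 + 9·2 = 97
  Kestrel: 2·1 + 12·0 + 13·2 + 11·4 + 8·4 + 9·3 = 131
  Delta: 2·0 + 12·1 + 13·4 + 11·3 + 8·2 + 9·4 = 149
  Iris: 2·3 + 12·3 + 13·0 + 11·2 + 8·0 + 9·1 = 73

97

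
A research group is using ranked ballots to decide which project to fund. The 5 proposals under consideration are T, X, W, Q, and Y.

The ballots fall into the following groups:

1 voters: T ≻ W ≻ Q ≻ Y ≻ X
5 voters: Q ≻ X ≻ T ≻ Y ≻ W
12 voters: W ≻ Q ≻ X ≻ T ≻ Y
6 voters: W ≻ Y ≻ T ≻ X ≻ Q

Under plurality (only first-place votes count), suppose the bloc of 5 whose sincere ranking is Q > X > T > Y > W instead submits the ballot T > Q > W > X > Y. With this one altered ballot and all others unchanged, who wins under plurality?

W

First-place totals with the altered ballot: T 6, X 0, W 18, Q 0, Y 0.
The winner is unchanged: still W.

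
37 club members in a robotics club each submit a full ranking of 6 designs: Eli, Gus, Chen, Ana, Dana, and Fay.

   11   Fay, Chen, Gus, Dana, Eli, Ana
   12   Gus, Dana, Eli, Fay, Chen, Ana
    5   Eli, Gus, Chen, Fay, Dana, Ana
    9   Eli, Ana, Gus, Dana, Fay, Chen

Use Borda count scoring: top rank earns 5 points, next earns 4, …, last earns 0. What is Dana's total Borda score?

Borda scores:
  Eli: 11·1 + 12·3 + 5·5 + 9·5 = 117
  Gus: 11·3 + 12·5 + 5·4 + 9·3 = 140
  Chen: 11·4 + 12·1 + 5·3 + 9·0 = 71
  Ana: 11·0 + 12·0 + 5·0 + 9·4 = 36
  Dana: 11·2 + 12·4 + 5·1 + 9·2 = 93
  Fay: 11·5 + 12·2 + 5·2 + 9·1 = 98

93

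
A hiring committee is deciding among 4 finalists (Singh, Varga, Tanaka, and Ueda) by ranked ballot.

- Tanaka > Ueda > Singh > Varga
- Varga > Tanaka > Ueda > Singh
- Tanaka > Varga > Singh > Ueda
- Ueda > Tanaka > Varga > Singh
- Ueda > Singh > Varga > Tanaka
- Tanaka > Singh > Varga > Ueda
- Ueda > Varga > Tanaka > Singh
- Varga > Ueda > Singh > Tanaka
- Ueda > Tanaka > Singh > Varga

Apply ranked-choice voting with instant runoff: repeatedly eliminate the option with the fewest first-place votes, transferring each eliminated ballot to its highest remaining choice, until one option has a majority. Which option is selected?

Ueda

Round 1: Ueda 4, Tanaka 3, Varga 2, Singh 0. Singh has the fewest and is eliminated.
Round 2: Ueda 4, Tanaka 3, Varga 2. Varga has the fewest and is eliminated.
Round 3: Ueda 5, Tanaka 4. Ueda has a majority.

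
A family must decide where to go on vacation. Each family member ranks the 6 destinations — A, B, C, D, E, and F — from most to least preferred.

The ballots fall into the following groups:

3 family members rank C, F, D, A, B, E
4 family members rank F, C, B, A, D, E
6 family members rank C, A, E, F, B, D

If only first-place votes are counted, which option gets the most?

First-place vote totals:
  A: 0
  B: 0
  C: 9
  D: 0
  E: 0
  F: 4
C has the most first-place votes.

C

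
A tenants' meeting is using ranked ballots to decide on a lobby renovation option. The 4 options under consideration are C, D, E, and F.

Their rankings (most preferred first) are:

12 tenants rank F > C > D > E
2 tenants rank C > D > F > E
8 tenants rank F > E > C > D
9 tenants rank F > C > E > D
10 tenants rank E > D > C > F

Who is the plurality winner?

F

First-place vote totals:
  C: 2
  D: 0
  E: 10
  F: 29
F has the most first-place votes.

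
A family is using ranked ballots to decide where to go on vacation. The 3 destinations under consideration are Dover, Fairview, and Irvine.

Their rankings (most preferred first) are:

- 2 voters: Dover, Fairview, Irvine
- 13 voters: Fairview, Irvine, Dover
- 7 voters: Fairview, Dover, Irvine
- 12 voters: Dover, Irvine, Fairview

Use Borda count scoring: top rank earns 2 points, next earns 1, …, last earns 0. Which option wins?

Fairview

Borda scores:
  Dover: 2·2 + 13·0 + 7·1 + 12·2 = 35
  Fairview: 2·1 + 13·2 + 7·2 + 12·0 = 42
  Irvine: 2·0 + 13·1 + 7·0 + 12·1 = 25
Fairview has the highest total.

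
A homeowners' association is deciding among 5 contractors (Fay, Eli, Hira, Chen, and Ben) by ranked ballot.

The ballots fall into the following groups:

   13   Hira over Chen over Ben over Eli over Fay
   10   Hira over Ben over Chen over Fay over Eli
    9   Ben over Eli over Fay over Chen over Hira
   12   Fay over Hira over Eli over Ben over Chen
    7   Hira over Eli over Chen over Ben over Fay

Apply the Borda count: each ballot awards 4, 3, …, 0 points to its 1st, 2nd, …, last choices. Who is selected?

Hira

Borda scores:
  Fay: 13·0 + 10·1 + 9·2 + 12·4 + 7·0 = 76
  Eli: 13·1 + 10·0 + 9·3 + 12·2 + 7·3 = 85
  Hira: 13·4 + 10·4 + 9·0 + 12·3 + 7·4 = 156
  Chen: 13·3 + 10·2 + 9·1 + 12·0 + 7·2 = 82
  Ben: 13·2 + 10·3 + 9·4 + 12·1 + 7·1 = 111
Hira has the highest total.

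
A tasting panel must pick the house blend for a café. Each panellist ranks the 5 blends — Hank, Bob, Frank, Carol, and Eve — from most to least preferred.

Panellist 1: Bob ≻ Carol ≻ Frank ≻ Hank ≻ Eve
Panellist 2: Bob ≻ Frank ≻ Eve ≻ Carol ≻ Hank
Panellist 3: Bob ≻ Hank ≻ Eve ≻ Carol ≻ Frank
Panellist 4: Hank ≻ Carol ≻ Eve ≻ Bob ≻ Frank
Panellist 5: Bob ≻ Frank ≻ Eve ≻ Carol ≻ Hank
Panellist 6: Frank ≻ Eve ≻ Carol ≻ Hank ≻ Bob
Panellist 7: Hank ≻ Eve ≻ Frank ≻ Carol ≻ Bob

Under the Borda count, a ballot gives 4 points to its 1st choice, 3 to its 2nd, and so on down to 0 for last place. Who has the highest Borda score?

Borda scores:
  Hank: 1 + 0 + 3 + 4 + 0 + 1 + 4 = 13
  Bob: 4 + 4 + 4 + 1 + 4 + 0 + 0 = 17
  Frank: 2 + 3 + 0 + 0 + 3 + 4 + 2 = 14
  Carol: 3 + 1 + 1 + 3 + 1 + 2 + 1 = 12
  Eve: 0 + 2 + 2 + 2 + 2 + 3 + 3 = 14
Bob has the highest total.

Bob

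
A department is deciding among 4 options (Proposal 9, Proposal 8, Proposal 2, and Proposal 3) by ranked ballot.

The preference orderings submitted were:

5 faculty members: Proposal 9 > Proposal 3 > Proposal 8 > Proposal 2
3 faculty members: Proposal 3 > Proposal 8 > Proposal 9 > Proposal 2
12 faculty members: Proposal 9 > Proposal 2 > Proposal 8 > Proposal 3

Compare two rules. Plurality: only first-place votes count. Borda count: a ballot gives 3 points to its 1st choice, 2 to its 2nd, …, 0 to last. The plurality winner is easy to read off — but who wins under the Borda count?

Proposal 9

Plurality first-place counts: Proposal 9 17, Proposal 8 0, Proposal 2 0, Proposal 3 3 → Proposal 9.
Borda totals: Proposal 9 54, Proposal 8 23, Proposal 2 24, Proposal 3 19 → Proposal 9.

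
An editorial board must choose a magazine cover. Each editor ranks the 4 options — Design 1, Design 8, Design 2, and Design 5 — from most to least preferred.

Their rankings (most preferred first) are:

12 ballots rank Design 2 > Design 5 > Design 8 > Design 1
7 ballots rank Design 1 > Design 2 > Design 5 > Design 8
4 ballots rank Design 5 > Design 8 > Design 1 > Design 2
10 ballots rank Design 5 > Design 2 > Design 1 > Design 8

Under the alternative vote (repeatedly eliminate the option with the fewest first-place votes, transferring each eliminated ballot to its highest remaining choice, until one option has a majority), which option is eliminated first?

Round 1: Design 5 14, Design 2 12, Design 1 7, Design 8 0. Design 8 has the fewest and is eliminated.
Round 2: Design 5 14, Design 2 12, Design 1 7. Design 1 has the fewest and is eliminated.
Round 3: Design 2 19, Design 5 14. Design 2 has a majority.

Design 8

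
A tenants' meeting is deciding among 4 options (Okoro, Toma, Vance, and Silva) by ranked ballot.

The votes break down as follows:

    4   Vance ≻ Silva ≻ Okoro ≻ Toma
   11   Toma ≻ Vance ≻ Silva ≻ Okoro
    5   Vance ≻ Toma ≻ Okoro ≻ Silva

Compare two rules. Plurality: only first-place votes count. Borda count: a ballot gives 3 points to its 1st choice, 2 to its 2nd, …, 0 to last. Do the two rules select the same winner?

Plurality first-place counts: Okoro 0, Toma 11, Vance 9, Silva 0 → Toma.
Borda totals: Okoro 9, Toma 43, Vance 49, Silva 19 → Vance.
The two rules disagree: plurality picks Toma, Borda picks Vance.

No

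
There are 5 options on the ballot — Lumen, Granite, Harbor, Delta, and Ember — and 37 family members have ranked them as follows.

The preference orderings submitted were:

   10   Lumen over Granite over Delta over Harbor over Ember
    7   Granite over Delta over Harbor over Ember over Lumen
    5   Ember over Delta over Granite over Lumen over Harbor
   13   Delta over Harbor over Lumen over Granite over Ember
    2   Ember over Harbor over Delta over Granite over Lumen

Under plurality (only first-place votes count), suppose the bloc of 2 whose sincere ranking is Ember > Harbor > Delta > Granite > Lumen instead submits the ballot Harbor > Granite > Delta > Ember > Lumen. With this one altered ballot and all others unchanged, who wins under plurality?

First-place totals with the altered ballot: Lumen 10, Granite 7, Harbor 2, Delta 13, Ember 5.
The winner is unchanged: still Delta.

Delta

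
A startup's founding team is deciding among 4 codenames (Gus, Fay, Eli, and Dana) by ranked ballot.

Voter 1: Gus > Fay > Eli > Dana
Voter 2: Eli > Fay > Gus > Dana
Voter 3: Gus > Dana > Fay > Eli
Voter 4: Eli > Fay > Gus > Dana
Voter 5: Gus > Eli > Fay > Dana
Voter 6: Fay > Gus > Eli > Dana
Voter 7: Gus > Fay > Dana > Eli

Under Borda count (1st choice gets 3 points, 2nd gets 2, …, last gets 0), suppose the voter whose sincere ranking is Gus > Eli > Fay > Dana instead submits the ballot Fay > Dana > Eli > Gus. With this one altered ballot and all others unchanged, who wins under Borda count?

Fay

Borda totals with the altered ballot: Gus 13, Fay 15, Eli 9, Dana 5.
The switch changes the winner from Gus to Fay.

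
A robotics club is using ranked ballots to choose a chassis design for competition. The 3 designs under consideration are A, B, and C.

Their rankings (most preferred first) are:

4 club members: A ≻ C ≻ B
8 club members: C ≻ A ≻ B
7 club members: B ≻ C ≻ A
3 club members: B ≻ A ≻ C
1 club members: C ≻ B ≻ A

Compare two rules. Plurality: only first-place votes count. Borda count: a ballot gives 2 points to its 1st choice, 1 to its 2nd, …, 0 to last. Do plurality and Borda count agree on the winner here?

Plurality first-place counts: A 4, B 10, C 9 → B.
Borda totals: A 19, B 21, C 29 → C.
The two rules disagree: plurality picks B, Borda picks C.

No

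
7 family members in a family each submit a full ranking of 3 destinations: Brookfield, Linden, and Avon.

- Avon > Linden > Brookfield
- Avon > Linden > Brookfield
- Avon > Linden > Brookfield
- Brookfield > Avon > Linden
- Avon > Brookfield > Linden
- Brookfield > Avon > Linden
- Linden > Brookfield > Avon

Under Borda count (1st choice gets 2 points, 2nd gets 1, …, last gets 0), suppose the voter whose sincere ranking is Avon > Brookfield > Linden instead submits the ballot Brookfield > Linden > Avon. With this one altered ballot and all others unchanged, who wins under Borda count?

Borda totals with the altered ballot: Brookfield 7, Linden 6, Avon 8.
The winner is unchanged: still Avon.

Avon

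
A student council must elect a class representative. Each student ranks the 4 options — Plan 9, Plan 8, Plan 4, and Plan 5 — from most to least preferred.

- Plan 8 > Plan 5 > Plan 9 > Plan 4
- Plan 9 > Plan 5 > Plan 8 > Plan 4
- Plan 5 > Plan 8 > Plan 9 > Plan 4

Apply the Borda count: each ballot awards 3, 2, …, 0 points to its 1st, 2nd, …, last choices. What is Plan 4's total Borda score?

0

Borda scores:
  Plan 9: 1 + 3 + 1 = 5
  Plan 8: 3 + 1 + 2 = 6
  Plan 4: 0 + 0 + 0 = 0
  Plan 5: 2 + 2 + 3 = 7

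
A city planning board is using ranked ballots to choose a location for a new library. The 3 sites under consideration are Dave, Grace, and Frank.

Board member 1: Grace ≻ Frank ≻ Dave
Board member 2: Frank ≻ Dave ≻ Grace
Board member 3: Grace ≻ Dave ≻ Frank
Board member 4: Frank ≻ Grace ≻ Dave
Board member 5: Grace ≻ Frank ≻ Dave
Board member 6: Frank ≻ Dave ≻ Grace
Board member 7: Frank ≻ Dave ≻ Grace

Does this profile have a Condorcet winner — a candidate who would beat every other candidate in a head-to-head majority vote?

Head-to-head results (7 voters total):
Dave vs Grace: Grace wins 4–3.
Dave vs Frank: Frank wins 6–1.
Grace vs Frank: Frank wins 4–3.
Frank beats each rival — Dave (6–1), Grace (4–3) — so Frank is the Condorcet winner.

Yes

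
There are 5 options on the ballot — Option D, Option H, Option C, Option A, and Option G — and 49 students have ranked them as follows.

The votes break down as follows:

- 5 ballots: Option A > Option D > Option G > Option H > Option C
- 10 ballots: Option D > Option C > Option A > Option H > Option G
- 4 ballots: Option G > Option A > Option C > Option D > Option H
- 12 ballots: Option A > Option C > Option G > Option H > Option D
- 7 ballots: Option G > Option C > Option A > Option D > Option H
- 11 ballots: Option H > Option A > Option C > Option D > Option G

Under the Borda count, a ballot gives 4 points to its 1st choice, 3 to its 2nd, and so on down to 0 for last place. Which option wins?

Borda scores:
  Option D: 5·3 + 10·4 + 4·1 + 12·0 + 7·1 + 11·1 = 77
  Option H: 5·1 + 10·1 + 4·0 + 12·1 + 7·0 + 11·4 = 71
  Option C: 5·0 + 10·3 + 4·2 + 12·3 + 7·3 + 11·2 = 117
  Option A: 5·4 + 10·2 + 4·3 + 12·4 + 7·2 + 11·3 = 147
  Option G: 5·2 + 10·0 + 4·4 + 12·2 + 7·4 + 11·0 = 78
Option A has the highest total.

Option A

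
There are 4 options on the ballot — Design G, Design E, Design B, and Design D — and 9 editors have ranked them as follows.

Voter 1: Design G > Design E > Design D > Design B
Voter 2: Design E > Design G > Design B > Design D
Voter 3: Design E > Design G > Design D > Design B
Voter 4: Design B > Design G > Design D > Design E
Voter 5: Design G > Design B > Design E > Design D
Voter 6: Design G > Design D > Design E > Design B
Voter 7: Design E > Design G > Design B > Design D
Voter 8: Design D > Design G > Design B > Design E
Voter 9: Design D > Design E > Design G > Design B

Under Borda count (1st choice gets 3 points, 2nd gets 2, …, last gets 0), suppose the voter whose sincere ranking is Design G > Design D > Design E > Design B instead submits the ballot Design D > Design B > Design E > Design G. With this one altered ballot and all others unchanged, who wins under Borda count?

Borda totals with the altered ballot: Design G 17, Design E 15, Design B 10, Design D 12.
The winner is unchanged: still Design G.

Design G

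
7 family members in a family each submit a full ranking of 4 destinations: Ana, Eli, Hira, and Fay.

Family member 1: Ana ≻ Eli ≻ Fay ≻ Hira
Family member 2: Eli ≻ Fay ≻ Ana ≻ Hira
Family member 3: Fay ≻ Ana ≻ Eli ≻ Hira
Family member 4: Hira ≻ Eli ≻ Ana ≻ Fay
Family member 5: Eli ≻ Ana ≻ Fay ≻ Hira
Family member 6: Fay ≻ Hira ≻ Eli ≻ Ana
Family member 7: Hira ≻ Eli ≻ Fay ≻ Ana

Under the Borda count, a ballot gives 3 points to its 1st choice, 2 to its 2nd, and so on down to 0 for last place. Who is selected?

Eli

Borda scores:
  Ana: 3 + 1 + 2 + 1 + 2 + 0 + 0 = 9
  Eli: 2 + 3 + 1 + 2 + 3 + 1 + 2 = 14
  Hira: 0 + 0 + 0 + 3 + 0 + 2 + 3 = 8
  Fay: 1 + 2 + 3 + 0 + 1 + 3 + 1 = 11
Eli has the highest total.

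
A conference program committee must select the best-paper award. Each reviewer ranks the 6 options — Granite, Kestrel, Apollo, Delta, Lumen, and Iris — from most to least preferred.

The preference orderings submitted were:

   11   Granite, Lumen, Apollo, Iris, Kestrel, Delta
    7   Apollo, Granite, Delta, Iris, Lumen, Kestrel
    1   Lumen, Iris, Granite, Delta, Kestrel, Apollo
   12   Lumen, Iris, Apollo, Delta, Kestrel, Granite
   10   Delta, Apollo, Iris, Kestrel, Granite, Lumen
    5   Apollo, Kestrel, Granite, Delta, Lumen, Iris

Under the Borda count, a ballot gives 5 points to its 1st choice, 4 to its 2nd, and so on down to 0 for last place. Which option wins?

Apollo

Borda scores:
  Granite: 11·5 + 7·4 + 3 + 12·0 + 10·1 + 5·3 = 111
  Kestrel: 11·1 + 7·0 + 1 + 12·1 + 10·2 + 5·4 = 64
  Apollo: 11·3 + 7·5 + 0 + 12·3 + 10·4 + 5·5 = 169
  Delta: 11·0 + 7·3 + 2 + 12·2 + 10·5 + 5·2 = 107
  Lumen: 11·4 + 7·1 + 5 + 12·5 + 10·0 + 5·1 = 121
  Iris: 11·2 + 7·2 + 4 + 12·4 + 10·3 + 5·0 = 118
Apollo has the highest total.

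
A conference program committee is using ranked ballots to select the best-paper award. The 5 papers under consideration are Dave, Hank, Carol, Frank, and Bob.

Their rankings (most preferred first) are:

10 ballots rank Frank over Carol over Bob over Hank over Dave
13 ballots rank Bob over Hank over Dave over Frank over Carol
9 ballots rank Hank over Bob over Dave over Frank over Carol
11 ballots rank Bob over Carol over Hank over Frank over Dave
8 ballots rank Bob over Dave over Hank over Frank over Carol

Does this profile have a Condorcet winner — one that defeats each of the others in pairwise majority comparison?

Head-to-head results (51 voters total):
Dave vs Hank: Hank wins 43–8.
Dave vs Carol: Dave wins 30–21.
Dave vs Frank: Dave wins 30–21.
Dave vs Bob: Bob wins 51–0.
Hank vs Carol: Hank wins 30–21.
Hank vs Frank: Hank wins 41–10.
Hank vs Bob: Bob wins 42–9.
Carol vs Frank: Frank wins 40–11.
Carol vs Bob: Bob wins 41–10.
Frank vs Bob: Bob wins 41–10.
Bob beats each rival — Dave (51–0), Hank (42–9), Carol (41–10), Frank (41–10) — so Bob is the Condorcet winner.

Yes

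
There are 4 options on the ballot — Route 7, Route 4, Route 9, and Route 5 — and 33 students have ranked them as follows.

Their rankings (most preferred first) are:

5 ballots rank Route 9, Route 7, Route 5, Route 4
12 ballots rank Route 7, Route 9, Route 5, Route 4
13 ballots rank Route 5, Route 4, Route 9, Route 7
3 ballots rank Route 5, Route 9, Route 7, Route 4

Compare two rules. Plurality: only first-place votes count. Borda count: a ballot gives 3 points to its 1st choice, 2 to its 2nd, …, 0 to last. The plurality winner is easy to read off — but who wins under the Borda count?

Plurality first-place counts: Route 7 12, Route 4 0, Route 9 5, Route 5 16 → Route 5.
Borda totals: Route 7 49, Route 4 26, Route 9 58, Route 5 65 → Route 5.

Route 5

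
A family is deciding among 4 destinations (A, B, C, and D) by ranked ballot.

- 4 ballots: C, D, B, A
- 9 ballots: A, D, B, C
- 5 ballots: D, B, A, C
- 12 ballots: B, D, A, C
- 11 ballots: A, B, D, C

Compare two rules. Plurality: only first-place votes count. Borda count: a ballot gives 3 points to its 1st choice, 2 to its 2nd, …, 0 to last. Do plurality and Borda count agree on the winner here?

No

Plurality first-place counts: A 20, B 12, C 4, D 5 → A.
Borda totals: A 77, B 81, C 12, D 76 → B.
The two rules disagree: plurality picks A, Borda picks B.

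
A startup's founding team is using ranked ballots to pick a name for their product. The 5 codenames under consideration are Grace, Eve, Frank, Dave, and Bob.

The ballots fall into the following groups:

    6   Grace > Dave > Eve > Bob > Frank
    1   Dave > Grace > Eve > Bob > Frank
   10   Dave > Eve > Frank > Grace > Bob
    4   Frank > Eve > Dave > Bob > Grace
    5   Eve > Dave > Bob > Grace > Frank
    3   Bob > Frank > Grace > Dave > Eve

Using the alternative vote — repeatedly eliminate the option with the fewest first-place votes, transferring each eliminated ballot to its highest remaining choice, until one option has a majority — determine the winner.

Round 1: Dave 11, Grace 6, Eve 5, Frank 4, Bob 3. Bob has the fewest and is eliminated.
Round 2: Dave 11, Frank 7, Grace 6, Eve 5. Eve has the fewest and is eliminated.
Round 3: Dave 16, Frank 7, Grace 6. Dave has a majority.

Dave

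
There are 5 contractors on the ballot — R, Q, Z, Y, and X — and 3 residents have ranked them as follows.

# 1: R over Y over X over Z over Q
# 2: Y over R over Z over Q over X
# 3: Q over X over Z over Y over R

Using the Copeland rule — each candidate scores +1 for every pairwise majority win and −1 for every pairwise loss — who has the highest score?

Pairwise results:
  R vs Q: R wins 2–1.
  R vs Z: R wins 2–1.
  R vs Y: Y wins 2–1.
  R vs X: R wins 2–1.
  Q vs Z: Z wins 2–1.
  Q vs Y: Y wins 2–1.
  Q vs X: Q wins 2–1.
  Z vs Y: Y wins 2–1.
  Z vs X: X wins 2–1.
  Y vs X: Y wins 2–1.
Copeland scores (wins − losses):
  R: 3 − 1 = 2
  Q: 1 − 3 = -2
  Z: 1 − 3 = -2
  Y: 4 − 0 = 4
  X: 1 − 3 = -2
Y has the best Copeland score.

Y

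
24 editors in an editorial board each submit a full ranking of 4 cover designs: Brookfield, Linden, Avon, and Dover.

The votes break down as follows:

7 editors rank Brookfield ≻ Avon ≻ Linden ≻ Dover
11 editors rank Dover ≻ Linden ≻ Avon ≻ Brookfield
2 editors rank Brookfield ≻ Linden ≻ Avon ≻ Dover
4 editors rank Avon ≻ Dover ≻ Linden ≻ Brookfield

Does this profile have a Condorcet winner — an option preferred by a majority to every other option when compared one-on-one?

Head-to-head results (24 voters total):
Brookfield vs Linden: Linden wins 15–9.
Brookfield vs Avon: Avon wins 15–9.
Brookfield vs Dover: Dover wins 15–9.
Linden vs Avon: Linden wins 13–11.
Linden vs Dover: Dover wins 15–9.
Avon vs Dover: Avon wins 13–11.
No candidate beats all others: Linden beats Avon beats Dover beats Linden, a majority cycle.

No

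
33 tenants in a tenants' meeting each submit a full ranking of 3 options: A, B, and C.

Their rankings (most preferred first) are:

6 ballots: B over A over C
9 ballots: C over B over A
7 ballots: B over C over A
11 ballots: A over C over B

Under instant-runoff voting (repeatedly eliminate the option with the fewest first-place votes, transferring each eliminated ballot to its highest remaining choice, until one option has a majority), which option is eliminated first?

Round 1: B 13, A 11, C 9. C has the fewest and is eliminated.
Round 2: B 22, A 11. B has a majority.

C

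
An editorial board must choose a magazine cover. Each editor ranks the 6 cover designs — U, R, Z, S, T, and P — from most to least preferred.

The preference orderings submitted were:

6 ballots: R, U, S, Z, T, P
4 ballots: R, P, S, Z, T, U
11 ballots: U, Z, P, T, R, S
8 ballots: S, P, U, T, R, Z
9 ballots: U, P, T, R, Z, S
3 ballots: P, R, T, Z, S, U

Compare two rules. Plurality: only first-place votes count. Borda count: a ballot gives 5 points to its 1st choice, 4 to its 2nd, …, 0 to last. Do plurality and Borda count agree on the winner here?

Plurality first-place counts: U 20, R 10, Z 0, S 8, T 0, P 3 → U.
Borda totals: U 148, R 99, Z 79, S 73, T 84, P 132 → U.
The two rules agree on U.

Yes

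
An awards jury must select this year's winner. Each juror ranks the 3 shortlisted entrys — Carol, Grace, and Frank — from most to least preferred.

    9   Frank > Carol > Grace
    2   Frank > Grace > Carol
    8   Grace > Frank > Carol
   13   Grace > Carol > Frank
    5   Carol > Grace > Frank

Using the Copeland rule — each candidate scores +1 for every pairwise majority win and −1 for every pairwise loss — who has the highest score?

Grace

Pairwise results:
  Carol vs Grace: Grace wins 23–14.
  Carol vs Frank: Frank wins 19–18.
  Grace vs Frank: Grace wins 26–11.
Copeland scores (wins − losses):
  Carol: 0 − 2 = -2
  Grace: 2 − 0 = 2
  Frank: 1 − 1 = 0
Grace has the best Copeland score.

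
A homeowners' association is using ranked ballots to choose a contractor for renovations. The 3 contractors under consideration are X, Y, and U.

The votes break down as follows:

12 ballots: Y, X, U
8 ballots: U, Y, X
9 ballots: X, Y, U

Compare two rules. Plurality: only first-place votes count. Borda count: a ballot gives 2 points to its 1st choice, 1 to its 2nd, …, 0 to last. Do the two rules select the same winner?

Plurality first-place counts: X 9, Y 12, U 8 → Y.
Borda totals: X 30, Y 41, U 16 → Y.
The two rules agree on Y.

Yes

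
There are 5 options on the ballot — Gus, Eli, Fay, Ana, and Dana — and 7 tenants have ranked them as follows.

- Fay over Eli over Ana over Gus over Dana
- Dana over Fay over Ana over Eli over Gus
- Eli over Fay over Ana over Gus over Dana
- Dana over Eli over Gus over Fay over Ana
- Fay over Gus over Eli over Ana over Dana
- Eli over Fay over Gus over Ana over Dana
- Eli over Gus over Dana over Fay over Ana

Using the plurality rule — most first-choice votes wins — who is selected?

First-place vote totals:
  Gus: 0
  Eli: 3
  Fay: 2
  Ana: 0
  Dana: 2
Eli has the most first-place votes.

Eli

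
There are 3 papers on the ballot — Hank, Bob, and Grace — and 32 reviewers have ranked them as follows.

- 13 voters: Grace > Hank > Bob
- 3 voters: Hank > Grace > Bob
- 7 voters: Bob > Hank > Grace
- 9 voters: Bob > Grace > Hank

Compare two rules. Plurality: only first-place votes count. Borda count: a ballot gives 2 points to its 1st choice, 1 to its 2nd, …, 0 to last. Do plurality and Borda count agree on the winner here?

Plurality first-place counts: Hank 3, Bob 16, Grace 13 → Bob.
Borda totals: Hank 26, Bob 32, Grace 38 → Grace.
The two rules disagree: plurality picks Bob, Borda picks Grace.

No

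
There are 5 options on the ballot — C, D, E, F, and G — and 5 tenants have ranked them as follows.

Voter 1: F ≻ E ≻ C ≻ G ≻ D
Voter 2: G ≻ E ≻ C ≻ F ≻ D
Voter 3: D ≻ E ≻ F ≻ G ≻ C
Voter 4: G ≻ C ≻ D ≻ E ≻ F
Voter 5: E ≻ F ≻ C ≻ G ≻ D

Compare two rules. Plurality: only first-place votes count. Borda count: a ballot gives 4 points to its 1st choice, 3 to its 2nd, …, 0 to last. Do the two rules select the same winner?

No

Plurality first-place counts: C 0, D 1, E 1, F 1, G 2 → G.
Borda totals: C 9, D 6, E 14, F 10, G 11 → E.
The two rules disagree: plurality picks G, Borda picks E.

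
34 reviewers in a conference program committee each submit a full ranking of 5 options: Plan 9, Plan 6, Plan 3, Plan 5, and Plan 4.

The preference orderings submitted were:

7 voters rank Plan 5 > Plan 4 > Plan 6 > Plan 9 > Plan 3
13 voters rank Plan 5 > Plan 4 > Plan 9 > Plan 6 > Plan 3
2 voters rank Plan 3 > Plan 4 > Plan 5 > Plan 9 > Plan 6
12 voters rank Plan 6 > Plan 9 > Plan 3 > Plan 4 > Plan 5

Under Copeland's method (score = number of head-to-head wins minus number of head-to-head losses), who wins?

Pairwise results:
  Plan 9 vs Plan 6: Plan 6 wins 19–15.
  Plan 9 vs Plan 3: Plan 9 wins 32–2.
  Plan 9 vs Plan 5: Plan 5 wins 22–12.
  Plan 9 vs Plan 4: Plan 4 wins 22–12.
  Plan 6 vs Plan 3: Plan 6 wins 32–2.
  Plan 6 vs Plan 5: Plan 5 wins 22–12.
  Plan 6 vs Plan 4: Plan 4 wins 22–12.
  Plan 3 vs Plan 5: Plan 5 wins 20–14.
  Plan 3 vs Plan 4: Plan 4 wins 20–14.
  Plan 5 vs Plan 4: Plan 5 wins 20–14.
Copeland scores (wins − losses):
  Plan 9: 1 − 3 = -2
  Plan 6: 2 − 2 = 0
  Plan 3: 0 − 4 = -4
  Plan 5: 4 − 0 = 4
  Plan 4: 3 − 1 = 2
Plan 5 has the best Copeland score.

Plan 5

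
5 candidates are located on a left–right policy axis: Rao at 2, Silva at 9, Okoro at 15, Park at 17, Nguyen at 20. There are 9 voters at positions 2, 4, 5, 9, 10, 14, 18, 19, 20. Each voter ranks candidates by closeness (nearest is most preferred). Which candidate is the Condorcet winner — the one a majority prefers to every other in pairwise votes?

Silva

With single-peaked preferences on a line, the Condorcet winner is the candidate closest to the median voter.
The median voter (position 10) is closest to Silva at 9.
Check: Silva vs Park — voters closer to Silva: 5 of 9.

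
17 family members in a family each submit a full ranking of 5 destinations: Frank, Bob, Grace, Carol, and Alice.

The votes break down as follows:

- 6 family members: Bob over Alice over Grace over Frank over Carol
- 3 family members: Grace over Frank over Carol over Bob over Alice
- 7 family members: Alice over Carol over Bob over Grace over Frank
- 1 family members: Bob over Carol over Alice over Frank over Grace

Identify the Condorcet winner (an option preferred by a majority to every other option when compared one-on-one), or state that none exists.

Head-to-head results (17 voters total):
Frank vs Bob: Bob wins 14–3.
Frank vs Grace: Grace wins 16–1.
Frank vs Carol: Frank wins 9–8.
Frank vs Alice: Alice wins 14–3.
Bob vs Grace: Bob wins 14–3.
Bob vs Carol: Carol wins 10–7.
Bob vs Alice: Bob wins 10–7.
Grace vs Carol: Grace wins 9–8.
Grace vs Alice: Alice wins 14–3.
Carol vs Alice: Alice wins 13–4.
No candidate beats all others: Frank beats Carol beats Bob beats Frank, a majority cycle.

No Condorcet winner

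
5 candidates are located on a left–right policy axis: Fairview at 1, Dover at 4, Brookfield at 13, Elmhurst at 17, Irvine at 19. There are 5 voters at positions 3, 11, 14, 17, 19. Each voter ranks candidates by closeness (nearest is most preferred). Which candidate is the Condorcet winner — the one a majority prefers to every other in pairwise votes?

With single-peaked preferences on a line, the Condorcet winner is the candidate closest to the median voter.
The median voter (position 14) is closest to Brookfield at 13.
Check: Brookfield vs Irvine — voters closer to Brookfield: 3 of 5.

Brookfield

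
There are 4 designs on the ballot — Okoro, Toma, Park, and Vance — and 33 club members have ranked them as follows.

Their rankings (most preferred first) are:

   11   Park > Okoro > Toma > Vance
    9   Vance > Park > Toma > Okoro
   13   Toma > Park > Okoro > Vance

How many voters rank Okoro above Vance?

24

Ballots ranking Okoro above Vance: 11+13 = 24.
Ballots ranking Vance above Okoro: 9.
So 24 of 33 voters prefer Okoro to Vance.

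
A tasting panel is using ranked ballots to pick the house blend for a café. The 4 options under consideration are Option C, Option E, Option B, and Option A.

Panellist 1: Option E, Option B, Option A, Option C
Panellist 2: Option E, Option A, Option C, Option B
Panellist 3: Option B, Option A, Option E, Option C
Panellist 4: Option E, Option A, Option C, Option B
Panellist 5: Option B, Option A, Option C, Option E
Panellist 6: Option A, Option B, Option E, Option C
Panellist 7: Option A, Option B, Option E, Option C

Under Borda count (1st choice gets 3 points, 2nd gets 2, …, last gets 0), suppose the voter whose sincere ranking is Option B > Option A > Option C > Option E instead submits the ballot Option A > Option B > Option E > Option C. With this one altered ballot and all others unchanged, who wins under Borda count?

Option A

Borda totals with the altered ballot: Option C 2, Option E 13, Option B 11, Option A 16.
The winner is unchanged: still Option A.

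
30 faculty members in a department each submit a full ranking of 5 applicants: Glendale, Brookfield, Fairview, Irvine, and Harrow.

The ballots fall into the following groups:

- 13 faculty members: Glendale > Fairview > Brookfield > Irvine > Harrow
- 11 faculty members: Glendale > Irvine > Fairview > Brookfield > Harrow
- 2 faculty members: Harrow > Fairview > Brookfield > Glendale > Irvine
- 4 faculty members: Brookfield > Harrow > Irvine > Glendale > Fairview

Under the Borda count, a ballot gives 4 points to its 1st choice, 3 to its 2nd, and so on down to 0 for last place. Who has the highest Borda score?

Glendale

Borda scores:
  Glendale: 13·4 + 11·4 + 2·1 + 4·1 = 102
  Brookfield: 13·2 + 11·1 + 2·2 + 4·4 = 57
  Fairview: 13·3 + 11·2 + 2·3 + 4·0 = 67
  Irvine: 13·1 + 11·3 + 2·0 + 4·2 = 54
  Harrow: 13·0 + 11·0 + 2·4 + 4·3 = 20
Glendale has the highest total.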